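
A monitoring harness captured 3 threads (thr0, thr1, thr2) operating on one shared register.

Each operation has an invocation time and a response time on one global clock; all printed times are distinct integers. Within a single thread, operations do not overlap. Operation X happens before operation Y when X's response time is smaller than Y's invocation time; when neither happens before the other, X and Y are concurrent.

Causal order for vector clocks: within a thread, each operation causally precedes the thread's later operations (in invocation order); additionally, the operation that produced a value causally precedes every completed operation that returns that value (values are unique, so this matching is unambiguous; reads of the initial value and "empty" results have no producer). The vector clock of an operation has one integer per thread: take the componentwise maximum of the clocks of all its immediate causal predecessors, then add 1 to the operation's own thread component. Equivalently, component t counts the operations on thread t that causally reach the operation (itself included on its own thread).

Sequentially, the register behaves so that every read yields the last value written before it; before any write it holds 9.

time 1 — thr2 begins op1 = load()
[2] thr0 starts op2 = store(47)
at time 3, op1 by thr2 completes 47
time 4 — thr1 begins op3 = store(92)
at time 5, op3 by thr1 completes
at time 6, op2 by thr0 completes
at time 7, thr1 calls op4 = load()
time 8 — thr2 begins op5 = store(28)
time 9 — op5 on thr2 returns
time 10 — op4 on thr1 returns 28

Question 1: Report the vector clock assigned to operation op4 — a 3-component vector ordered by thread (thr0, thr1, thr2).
(1, 2, 2)

root op op3, invoked 4: fresh clock plus thr1's own tick → (0, 1, 0)
root op op2, invoked 2: fresh clock plus thr0's own tick → (1, 0, 0)
op1 (invocation 1): componentwise max over VC(op2)=(1, 0, 0), +1 at thr2, giving (1, 0, 1)
op5 (invocation 8): componentwise max over VC(op1)=(1, 0, 1), +1 at thr2, giving (1, 0, 2)
op4 (invocation 7): componentwise max over VC(op3)=(0, 1, 0), VC(op5)=(1, 0, 2), +1 at thr1, giving (1, 2, 2)
target: VC(op4) = (1, 2, 2)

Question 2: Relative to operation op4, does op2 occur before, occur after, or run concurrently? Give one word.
before

op2 spans [2,6], op4 spans [7,10]
resp(op2)=6 < inv(op4)=7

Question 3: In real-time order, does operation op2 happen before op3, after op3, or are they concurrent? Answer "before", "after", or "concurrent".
concurrent

op2 spans [2,6], op3 spans [4,5]
the intervals overlap in both directions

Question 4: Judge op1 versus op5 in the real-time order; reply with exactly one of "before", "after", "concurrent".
before

op1 spans [1,3], op5 spans [8,9]
resp(op1)=3 < inv(op5)=8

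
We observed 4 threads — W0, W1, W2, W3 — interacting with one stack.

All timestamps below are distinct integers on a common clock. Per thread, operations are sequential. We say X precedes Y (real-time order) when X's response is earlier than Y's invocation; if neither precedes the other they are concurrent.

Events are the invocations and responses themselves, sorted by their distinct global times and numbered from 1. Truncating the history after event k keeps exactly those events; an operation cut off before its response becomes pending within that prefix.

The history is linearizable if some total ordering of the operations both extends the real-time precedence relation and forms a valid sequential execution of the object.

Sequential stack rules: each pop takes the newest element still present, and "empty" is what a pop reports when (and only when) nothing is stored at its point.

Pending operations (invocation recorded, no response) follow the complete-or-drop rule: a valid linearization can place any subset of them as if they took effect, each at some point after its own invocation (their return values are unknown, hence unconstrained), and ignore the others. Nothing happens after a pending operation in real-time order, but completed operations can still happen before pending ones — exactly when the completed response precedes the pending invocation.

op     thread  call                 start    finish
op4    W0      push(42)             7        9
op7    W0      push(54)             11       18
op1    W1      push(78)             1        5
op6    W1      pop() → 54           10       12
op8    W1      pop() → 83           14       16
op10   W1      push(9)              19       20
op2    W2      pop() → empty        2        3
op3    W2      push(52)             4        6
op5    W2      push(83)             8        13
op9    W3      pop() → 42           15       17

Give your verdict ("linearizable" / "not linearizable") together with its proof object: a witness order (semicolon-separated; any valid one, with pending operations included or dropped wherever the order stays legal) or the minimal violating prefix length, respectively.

1. op2 pop() → empty, leaving stack <>
2. op1 push(78), leaving stack <78>
3. op3 push(52), leaving stack <78,52>
4. op4 push(42), leaving stack <78,52,42>
5. op5 push(83), leaving stack <78,52,42,83>
6. op7 push(54), leaving stack <78,52,42,83,54>
7. op6 pop() → 54, leaving stack <78,52,42,83>
8. op8 pop() → 83, leaving stack <78,52,42>
9. op9 pop() → 42, leaving stack <78,52>
10. op10 push(9), leaving stack <78,52,9>

linearizable — witness: op2; op1; op3; op4; op5; op7; op6; op8; op9; op10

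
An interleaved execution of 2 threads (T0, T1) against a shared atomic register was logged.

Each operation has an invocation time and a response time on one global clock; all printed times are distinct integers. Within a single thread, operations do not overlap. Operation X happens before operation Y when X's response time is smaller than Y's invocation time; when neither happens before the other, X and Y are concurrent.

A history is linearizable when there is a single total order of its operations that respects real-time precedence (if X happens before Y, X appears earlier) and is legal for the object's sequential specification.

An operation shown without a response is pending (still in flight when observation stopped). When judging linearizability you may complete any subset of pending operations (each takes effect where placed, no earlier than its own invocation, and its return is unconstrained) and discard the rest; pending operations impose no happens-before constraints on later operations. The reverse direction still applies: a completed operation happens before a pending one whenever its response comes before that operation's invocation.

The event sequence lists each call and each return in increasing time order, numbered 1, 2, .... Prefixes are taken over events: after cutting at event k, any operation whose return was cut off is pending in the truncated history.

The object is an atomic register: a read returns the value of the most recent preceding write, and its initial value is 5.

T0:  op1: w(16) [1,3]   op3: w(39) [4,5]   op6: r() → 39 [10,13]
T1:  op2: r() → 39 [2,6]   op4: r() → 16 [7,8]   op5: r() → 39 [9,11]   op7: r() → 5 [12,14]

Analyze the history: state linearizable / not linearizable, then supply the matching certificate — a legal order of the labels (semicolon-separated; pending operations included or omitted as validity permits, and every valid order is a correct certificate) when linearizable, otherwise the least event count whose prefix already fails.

events 1..7 are fine; event 8 — the response of op4 at time 8 — makes the prefix non-linearizable
3 orders of the 4 completed atomic register ops respect real time; none is legal
sample order op1, op2, op3, op4 stalls at step 2 — op2 r() → 39 has no legal effect
sample order op1, op3, op2, op4 stalls at step 4 — op4 r() → 16 has no legal effect

not linearizable — minimal violating prefix: 8 events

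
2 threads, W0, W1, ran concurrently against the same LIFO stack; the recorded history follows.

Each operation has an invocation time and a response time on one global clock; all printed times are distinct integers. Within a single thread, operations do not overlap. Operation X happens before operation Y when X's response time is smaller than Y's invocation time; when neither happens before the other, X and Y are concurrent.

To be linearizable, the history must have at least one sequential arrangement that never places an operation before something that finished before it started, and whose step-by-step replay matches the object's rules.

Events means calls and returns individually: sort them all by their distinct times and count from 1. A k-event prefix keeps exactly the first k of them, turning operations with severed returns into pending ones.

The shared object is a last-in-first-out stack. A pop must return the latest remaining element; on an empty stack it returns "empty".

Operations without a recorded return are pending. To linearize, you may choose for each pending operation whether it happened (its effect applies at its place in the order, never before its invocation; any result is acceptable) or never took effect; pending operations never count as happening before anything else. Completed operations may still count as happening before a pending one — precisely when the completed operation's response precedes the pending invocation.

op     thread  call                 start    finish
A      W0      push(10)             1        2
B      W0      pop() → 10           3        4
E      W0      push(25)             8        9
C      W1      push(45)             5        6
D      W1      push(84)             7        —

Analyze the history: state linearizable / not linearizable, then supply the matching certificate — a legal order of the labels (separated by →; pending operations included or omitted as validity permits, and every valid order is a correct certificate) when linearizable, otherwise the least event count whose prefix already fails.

step 1: A push(10) — stack <10>
step 2: B pop() → 10 — stack <>
step 3: C push(45) — stack <45>
step 4: D push(84) (pending, included) — stack <45,84>
step 5: E push(25) — stack <45,84,25>

linearizable — witness: A → B → C → D → E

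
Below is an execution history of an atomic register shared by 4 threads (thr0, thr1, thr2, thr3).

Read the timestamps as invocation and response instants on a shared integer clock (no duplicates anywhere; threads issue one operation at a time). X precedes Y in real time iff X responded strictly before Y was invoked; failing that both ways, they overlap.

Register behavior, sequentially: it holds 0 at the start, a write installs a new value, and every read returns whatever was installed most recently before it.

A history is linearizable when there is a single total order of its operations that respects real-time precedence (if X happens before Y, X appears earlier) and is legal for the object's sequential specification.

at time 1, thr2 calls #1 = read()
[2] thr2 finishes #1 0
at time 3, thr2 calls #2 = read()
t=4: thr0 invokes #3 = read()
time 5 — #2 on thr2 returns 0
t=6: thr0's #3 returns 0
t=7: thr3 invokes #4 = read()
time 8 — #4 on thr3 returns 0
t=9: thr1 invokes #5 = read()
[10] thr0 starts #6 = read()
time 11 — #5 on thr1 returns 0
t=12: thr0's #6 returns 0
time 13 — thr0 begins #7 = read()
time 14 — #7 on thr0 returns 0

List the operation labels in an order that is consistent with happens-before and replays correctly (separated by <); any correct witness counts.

step 1: #1 read() → 0 — value 0
step 2: #2 read() → 0 — value 0
step 3: #3 read() → 0 — value 0
step 4: #4 read() → 0 — value 0
step 5: #5 read() → 0 — value 0
step 6: #6 read() → 0 — value 0
step 7: #7 read() → 0 — value 0

#1 < #2 < #3 < #4 < #5 < #6 < #7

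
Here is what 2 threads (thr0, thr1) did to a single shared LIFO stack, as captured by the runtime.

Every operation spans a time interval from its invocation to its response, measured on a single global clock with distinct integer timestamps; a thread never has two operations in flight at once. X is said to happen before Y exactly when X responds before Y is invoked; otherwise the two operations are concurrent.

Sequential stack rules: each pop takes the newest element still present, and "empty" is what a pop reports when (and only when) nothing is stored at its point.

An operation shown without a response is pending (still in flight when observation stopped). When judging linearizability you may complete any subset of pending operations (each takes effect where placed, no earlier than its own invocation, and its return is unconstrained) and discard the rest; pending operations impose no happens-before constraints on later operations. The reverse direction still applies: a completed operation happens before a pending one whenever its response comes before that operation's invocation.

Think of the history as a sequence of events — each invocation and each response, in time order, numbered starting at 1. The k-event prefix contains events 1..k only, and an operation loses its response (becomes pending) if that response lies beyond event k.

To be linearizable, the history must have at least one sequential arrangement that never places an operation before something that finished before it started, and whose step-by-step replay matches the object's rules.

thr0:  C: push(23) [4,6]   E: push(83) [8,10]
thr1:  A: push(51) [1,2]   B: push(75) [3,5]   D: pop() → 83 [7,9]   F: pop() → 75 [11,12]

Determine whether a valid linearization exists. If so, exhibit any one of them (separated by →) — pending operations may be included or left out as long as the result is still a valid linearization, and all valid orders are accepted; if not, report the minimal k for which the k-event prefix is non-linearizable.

after step 1 (A push(51)): stack <51>
after step 2 (C push(23)): stack <51,23>
after step 3 (B push(75)): stack <51,23,75>
after step 4 (E push(83)): stack <51,23,75,83>
after step 5 (D pop() → 83): stack <51,23,75>
after step 6 (F pop() → 75): stack <51,23>

linearizable — witness: A → C → B → E → D → F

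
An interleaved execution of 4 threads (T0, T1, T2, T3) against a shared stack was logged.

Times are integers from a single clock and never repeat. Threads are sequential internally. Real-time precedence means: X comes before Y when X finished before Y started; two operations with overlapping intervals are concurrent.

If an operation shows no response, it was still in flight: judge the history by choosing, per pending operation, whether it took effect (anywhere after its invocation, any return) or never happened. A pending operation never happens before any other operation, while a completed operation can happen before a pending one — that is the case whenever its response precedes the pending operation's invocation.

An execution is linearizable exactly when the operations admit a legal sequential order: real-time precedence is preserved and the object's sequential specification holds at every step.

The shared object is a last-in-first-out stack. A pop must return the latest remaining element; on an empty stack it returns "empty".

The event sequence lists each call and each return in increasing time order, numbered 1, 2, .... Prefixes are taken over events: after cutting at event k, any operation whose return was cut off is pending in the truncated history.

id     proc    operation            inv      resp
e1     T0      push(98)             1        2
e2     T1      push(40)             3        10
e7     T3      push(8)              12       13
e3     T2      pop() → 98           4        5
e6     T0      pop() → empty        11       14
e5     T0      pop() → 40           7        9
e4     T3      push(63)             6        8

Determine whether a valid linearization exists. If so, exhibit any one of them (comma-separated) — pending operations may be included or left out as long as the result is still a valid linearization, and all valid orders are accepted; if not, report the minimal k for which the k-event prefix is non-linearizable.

not linearizable — minimal violating prefix: 14 events

the violation lands at event 14, e6's response at time 14: events 1..13 linearize, events 1..14 do not
checked exhaustively: 16 real-time-consistent orders of 7 completed operations, zero legal stack replays
take e1, e2, e3, e4, e5, e6, e7: step 3 already fails, because e3 pop() → 98 cannot occur there
take e1, e2, e3, e4, e5, e7, e6: step 3 already fails, because e3 pop() → 98 cannot occur there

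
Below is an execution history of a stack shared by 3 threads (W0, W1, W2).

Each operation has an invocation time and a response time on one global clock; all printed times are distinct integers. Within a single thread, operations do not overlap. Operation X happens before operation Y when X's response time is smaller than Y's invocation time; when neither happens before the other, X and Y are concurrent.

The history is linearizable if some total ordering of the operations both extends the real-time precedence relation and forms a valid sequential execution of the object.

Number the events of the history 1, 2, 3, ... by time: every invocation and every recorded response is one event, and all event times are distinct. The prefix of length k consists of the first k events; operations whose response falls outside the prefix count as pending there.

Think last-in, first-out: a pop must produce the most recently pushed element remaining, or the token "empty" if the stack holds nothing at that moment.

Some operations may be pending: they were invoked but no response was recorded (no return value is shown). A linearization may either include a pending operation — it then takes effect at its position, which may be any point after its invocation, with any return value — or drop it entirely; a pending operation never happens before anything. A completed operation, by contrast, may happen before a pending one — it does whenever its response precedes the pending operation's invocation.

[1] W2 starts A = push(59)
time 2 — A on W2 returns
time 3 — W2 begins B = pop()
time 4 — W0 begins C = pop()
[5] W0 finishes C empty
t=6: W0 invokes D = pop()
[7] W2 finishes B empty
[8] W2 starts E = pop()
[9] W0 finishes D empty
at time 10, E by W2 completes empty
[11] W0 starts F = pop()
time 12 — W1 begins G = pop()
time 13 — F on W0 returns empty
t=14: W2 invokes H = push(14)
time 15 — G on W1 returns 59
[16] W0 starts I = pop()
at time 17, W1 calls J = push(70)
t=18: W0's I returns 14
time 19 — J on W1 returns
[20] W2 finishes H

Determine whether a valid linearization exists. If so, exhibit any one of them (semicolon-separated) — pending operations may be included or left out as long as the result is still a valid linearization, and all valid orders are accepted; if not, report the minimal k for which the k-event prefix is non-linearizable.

not linearizable — minimal violating prefix: 7 events

cut after 6 events: linearizable; cut after 7 events (B responds, time 7): not linearizable
no legal order exists: 2 real-time-consistent candidates over 3 completed stack operations, all rejected
completion choices over the 1 pending operation (D) were checked; none helps
e.g. A, B, C (pending dropped): illegal at step 2, since B pop() → empty cannot apply there
e.g. A, C, B (pending dropped): illegal at step 2, since C pop() → empty cannot apply there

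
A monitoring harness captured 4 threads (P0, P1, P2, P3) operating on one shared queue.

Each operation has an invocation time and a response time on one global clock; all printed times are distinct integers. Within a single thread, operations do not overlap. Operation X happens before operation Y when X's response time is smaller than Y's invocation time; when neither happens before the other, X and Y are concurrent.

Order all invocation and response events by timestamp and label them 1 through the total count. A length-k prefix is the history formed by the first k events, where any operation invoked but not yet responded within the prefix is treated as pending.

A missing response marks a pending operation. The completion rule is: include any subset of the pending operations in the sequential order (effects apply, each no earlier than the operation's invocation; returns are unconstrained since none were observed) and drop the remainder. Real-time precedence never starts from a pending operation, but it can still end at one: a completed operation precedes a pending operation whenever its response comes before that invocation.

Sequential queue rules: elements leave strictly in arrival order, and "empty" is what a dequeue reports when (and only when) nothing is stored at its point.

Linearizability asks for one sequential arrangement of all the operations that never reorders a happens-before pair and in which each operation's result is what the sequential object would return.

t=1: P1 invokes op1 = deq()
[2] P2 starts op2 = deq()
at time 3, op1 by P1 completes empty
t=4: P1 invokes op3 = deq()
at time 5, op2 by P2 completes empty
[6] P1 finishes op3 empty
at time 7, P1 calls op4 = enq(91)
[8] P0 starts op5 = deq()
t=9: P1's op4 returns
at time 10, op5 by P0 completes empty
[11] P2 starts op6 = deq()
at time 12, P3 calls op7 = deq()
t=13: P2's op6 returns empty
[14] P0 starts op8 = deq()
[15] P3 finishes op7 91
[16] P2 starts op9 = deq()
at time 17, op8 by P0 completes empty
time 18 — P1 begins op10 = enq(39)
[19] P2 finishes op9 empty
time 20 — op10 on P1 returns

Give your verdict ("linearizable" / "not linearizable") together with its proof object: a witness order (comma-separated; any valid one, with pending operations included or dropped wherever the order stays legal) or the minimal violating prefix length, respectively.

step 1: op1 deq() → empty — queue <>
step 2: op2 deq() → empty — queue <>
step 3: op3 deq() → empty — queue <>
step 4: op5 deq() → empty — queue <>
step 5: op4 enq(91) — queue <91>
step 6: op7 deq() → 91 — queue <>
step 7: op6 deq() → empty — queue <>
step 8: op8 deq() → empty — queue <>
step 9: op9 deq() → empty — queue <>
step 10: op10 enq(39) — queue <39>

linearizable — witness: op1, op2, op3, op5, op4, op7, op6, op8, op9, op10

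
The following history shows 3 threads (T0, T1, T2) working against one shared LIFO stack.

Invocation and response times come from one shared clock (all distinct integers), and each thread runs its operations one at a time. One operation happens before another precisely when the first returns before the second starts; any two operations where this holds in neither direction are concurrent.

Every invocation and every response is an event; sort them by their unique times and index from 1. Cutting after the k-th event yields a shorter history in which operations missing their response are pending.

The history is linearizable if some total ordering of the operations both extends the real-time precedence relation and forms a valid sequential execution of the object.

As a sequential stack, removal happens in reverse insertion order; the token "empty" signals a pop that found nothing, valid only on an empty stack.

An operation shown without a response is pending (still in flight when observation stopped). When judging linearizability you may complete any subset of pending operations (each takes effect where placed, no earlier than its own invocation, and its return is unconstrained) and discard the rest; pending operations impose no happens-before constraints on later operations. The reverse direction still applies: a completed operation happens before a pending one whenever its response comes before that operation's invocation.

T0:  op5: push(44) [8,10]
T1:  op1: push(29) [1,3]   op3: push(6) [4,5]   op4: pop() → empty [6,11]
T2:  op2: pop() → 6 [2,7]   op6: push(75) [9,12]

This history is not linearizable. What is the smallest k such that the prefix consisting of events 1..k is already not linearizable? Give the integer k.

events 1..10 are linearizable, e.g. via op1, op3, op2, op4, op5:
after step 1 (op1 push(29)): stack <29>
after step 2 (op3 push(6)): stack <29,6>
after step 3 (op2 pop() → 6): stack <29>
after step 4 (op4 pop() (pending, included)): stack <>
after step 5 (op5 push(44)): stack <44>
event 11 — op4's response, time 11 — after it, nothing linearizes
no escape via the 1 pending operation (op6): every completion choice fails
take op1, op2, op3, op4, op5 (pending dropped): step 2 already fails, because op2 pop() → 6 cannot occur there
take op1, op2, op3, op5, op4 (pending dropped): step 2 already fails, because op2 pop() → 6 cannot occur there

11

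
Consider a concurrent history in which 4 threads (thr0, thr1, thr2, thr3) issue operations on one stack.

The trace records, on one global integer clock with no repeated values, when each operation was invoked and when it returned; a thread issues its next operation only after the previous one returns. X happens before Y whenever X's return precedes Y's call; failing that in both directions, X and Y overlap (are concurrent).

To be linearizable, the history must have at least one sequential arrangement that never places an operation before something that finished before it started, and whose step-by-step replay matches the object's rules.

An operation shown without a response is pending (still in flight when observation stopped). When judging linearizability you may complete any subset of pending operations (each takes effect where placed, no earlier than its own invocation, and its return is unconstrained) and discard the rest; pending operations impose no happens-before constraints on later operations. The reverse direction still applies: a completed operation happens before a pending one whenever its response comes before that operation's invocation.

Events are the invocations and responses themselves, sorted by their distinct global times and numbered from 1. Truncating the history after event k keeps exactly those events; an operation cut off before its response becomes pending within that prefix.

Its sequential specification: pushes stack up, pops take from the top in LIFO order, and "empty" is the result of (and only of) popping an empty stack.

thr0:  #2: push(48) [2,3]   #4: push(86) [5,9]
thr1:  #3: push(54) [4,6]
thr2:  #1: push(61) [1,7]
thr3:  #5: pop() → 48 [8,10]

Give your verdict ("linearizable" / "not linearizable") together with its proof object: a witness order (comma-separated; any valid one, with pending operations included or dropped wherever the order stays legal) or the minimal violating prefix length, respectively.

not linearizable — minimal violating prefix: 10 events

already the first 10 events (up to #5's response at time 10) admit no linearization; the first 9 still do
every one of the 11 real-time-consistent orders over 5 completed stack ops fails the sequential spec
one such order, #1, #2, #3, #4, #5, breaks at step 5 where #5 pop() → 48 is illegal
one such order, #1, #2, #3, #5, #4, breaks at step 4 where #5 pop() → 48 is illegal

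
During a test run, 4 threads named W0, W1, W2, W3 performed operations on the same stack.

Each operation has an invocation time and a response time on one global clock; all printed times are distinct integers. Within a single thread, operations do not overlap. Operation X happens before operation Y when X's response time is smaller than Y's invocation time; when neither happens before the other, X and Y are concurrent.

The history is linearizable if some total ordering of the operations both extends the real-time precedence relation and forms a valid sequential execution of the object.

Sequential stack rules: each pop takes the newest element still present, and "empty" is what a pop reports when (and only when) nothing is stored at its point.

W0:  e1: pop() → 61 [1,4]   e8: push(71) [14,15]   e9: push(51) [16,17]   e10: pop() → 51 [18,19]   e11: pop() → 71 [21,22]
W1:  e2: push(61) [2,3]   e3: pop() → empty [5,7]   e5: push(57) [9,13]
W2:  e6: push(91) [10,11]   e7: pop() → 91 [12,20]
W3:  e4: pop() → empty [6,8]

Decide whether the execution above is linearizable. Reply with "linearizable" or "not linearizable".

linearizable

one valid linearization: e2, e1, e3, e4, e5, e6, e7, e8, e9, e10, e11
1. e2 push(61), leaving stack <61>
2. e1 pop() → 61, leaving stack <>
3. e3 pop() → empty, leaving stack <>
4. e4 pop() → empty, leaving stack <>
5. e5 push(57), leaving stack <57>
6. e6 push(91), leaving stack <57,91>
7. e7 pop() → 91, leaving stack <57>
8. e8 push(71), leaving stack <57,71>
9. e9 push(51), leaving stack <57,71,51>
10. e10 pop() → 51, leaving stack <57,71>
11. e11 pop() → 71, leaving stack <57>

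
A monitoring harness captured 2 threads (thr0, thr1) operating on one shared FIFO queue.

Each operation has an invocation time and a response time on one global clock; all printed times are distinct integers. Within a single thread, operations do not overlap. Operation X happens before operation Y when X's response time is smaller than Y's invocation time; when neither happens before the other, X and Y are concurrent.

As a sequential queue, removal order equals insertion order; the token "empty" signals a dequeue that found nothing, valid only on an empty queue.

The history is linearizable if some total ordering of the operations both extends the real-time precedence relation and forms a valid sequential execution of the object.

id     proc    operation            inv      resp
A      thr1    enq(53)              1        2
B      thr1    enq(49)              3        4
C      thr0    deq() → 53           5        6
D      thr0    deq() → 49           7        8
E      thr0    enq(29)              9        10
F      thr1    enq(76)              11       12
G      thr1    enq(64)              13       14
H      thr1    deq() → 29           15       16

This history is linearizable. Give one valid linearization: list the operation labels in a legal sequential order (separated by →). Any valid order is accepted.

step 1: A enq(53) — queue <53>
step 2: B enq(49) — queue <53,49>
step 3: C deq() → 53 — queue <49>
step 4: D deq() → 49 — queue <>
step 5: E enq(29) — queue <29>
step 6: F enq(76) — queue <29,76>
step 7: G enq(64) — queue <29,76,64>
step 8: H deq() → 29 — queue <76,64>

A → B → C → D → E → F → G → H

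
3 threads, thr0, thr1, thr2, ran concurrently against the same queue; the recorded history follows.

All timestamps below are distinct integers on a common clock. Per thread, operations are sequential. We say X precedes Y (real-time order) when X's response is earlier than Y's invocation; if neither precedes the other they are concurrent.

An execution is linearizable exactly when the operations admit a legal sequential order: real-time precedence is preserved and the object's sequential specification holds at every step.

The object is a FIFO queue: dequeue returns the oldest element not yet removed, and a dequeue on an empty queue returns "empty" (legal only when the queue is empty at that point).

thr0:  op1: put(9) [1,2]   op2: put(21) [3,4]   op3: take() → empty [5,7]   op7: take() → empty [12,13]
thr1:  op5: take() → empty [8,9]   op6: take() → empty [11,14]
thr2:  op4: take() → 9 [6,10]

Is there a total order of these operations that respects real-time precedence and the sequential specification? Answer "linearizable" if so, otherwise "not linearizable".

not linearizable

through event 6 a valid linearization exists; event 7 (op3 responding at time 7) ends that
a single order respects real time; the 3 completed queue operations fail replay along it
include/drop combinations of the 1 pending operation (op4) were all tried; none helps
for example op1, op2, op3 (pending dropped) fails at step 3: op3 take() → empty is not legal there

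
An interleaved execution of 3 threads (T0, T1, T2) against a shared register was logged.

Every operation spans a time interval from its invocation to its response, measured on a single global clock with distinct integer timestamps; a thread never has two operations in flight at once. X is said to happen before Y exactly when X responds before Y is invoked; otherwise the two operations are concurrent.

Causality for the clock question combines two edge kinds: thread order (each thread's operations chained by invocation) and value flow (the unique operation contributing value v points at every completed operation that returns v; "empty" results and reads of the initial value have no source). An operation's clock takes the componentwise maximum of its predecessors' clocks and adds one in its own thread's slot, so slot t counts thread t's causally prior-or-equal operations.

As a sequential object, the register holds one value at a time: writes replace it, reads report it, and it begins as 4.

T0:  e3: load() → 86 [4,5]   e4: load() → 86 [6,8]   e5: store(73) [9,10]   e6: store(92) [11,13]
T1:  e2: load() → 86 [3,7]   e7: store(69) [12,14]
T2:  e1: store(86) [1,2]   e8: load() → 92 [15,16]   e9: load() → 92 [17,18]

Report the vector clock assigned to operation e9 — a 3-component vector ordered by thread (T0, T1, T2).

root op e1, invoked 1: fresh clock plus T2's own tick → (0, 0, 1)
from VC(e1)=(0, 0, 1), e2 (invoked 3) maxes components and bumps T1 → (0, 1, 1)
from VC(e1)=(0, 0, 1), e3 (invoked 4) maxes components and bumps T0 → (1, 0, 1)
from VC(e2)=(0, 1, 1), e7 (invoked 12) maxes components and bumps T1 → (0, 2, 1)
from VC(e1)=(0, 0, 1), VC(e3)=(1, 0, 1), e4 (invoked 6) maxes components and bumps T0 → (2, 0, 1)
from VC(e4)=(2, 0, 1), e5 (invoked 9) maxes components and bumps T0 → (3, 0, 1)
from VC(e5)=(3, 0, 1), e6 (invoked 11) maxes components and bumps T0 → (4, 0, 1)
from VC(e1)=(0, 0, 1), VC(e6)=(4, 0, 1), e8 (invoked 15) maxes components and bumps T2 → (4, 0, 2)
from VC(e6)=(4, 0, 1), VC(e8)=(4, 0, 2), e9 (invoked 17) maxes components and bumps T2 → (4, 0, 3)
target: VC(e9) = (4, 0, 3)

(4, 0, 3)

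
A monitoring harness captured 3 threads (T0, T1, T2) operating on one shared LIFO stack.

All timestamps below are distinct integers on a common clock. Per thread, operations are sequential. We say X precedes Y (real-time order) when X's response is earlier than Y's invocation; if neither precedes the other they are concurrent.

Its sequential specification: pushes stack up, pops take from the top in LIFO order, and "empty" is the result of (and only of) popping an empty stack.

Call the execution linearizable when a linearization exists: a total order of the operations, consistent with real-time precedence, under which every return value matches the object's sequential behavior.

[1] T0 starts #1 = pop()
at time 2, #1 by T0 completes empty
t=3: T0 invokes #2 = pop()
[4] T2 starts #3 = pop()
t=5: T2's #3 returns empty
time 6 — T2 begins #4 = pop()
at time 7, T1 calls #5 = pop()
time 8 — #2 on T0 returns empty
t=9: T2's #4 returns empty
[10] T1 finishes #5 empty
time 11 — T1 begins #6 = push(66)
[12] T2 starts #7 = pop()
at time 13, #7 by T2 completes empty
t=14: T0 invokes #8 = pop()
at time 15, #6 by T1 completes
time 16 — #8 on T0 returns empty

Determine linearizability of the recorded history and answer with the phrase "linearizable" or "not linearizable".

linearizable

a witness: #1, #2, #3, #4, #5, #7, #8, #6
after step 1 (#1 pop() → empty): stack <>
after step 2 (#2 pop() → empty): stack <>
after step 3 (#3 pop() → empty): stack <>
after step 4 (#4 pop() → empty): stack <>
after step 5 (#5 pop() → empty): stack <>
after step 6 (#7 pop() → empty): stack <>
after step 7 (#8 pop() → empty): stack <>
after step 8 (#6 push(66)): stack <66>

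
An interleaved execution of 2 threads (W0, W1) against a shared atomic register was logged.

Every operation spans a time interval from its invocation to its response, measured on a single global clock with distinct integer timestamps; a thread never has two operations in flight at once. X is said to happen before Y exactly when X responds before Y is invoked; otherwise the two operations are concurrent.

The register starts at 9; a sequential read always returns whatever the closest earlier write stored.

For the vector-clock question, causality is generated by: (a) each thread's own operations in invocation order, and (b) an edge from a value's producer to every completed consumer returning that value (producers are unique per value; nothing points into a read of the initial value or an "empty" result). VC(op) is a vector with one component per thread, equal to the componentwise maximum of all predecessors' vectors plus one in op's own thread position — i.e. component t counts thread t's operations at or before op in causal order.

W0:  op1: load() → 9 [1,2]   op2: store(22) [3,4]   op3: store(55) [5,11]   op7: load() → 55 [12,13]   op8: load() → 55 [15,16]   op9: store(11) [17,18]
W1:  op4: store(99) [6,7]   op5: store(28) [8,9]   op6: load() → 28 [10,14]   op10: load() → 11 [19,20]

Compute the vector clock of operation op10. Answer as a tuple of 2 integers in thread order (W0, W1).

(6, 4)

op4, invoked 6, has no incoming edges; only W1's bump applies → (0, 1)
op1, invoked 1, has no incoming edges; only W0's bump applies → (1, 0)
op5, invoked 8, takes VC(op4)=(0, 1) under max, adds 1 for W1 → (0, 2)
op2, invoked 3, takes VC(op1)=(1, 0) under max, adds 1 for W0 → (2, 0)
op6, invoked 10, takes VC(op5)=(0, 2) under max, adds 1 for W1 → (0, 3)
op3, invoked 5, takes VC(op2)=(2, 0) under max, adds 1 for W0 → (3, 0)
op7, invoked 12, takes VC(op3)=(3, 0) under max, adds 1 for W0 → (4, 0)
op8, invoked 15, takes VC(op3)=(3, 0), VC(op7)=(4, 0) under max, adds 1 for W0 → (5, 0)
op9, invoked 17, takes VC(op8)=(5, 0) under max, adds 1 for W0 → (6, 0)
op10, invoked 19, takes VC(op6)=(0, 3), VC(op9)=(6, 0) under max, adds 1 for W1 → (6, 4)
target: VC(op10) = (6, 4)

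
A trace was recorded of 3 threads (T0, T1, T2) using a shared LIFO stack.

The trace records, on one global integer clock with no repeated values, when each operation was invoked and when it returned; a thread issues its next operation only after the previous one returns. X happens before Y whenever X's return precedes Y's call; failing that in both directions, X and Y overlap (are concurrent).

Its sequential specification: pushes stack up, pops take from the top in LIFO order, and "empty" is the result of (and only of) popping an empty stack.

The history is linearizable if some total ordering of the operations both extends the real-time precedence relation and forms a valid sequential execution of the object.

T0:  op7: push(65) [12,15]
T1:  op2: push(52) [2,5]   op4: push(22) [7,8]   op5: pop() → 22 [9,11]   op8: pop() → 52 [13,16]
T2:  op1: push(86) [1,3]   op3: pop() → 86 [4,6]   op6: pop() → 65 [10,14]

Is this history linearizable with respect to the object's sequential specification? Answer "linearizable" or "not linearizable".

witness order: op1, op3, op2, op4, op5, op7, op6, op8
1. op1 push(86), leaving stack <86>
2. op3 pop() → 86, leaving stack <>
3. op2 push(52), leaving stack <52>
4. op4 push(22), leaving stack <52,22>
5. op5 pop() → 22, leaving stack <52>
6. op7 push(65), leaving stack <52,65>
7. op6 pop() → 65, leaving stack <52>
8. op8 pop() → 52, leaving stack <>

linearizable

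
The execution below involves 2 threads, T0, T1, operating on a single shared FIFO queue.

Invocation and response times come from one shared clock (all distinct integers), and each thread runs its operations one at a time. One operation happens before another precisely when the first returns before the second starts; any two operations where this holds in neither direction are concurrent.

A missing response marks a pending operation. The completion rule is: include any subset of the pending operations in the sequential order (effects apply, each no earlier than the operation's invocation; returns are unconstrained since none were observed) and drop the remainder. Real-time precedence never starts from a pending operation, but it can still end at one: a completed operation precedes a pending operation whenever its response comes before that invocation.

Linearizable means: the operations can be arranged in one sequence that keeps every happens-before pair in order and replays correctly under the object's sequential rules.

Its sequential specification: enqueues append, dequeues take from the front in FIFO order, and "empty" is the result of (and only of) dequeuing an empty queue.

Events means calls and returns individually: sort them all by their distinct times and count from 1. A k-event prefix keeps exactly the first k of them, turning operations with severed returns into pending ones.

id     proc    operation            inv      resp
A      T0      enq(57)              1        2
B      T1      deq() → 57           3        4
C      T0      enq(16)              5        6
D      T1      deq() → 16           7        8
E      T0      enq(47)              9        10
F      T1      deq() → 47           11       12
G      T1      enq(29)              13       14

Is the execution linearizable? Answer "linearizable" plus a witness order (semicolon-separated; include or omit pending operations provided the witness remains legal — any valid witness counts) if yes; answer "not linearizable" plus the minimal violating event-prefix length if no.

linearizable — witness: A; B; C; D; E; F; G

step 1: A enq(57) — queue <57>
step 2: B deq() → 57 — queue <>
step 3: C enq(16) — queue <16>
step 4: D deq() → 16 — queue <>
step 5: E enq(47) — queue <47>
step 6: F deq() → 47 — queue <>
step 7: G enq(29) — queue <29>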